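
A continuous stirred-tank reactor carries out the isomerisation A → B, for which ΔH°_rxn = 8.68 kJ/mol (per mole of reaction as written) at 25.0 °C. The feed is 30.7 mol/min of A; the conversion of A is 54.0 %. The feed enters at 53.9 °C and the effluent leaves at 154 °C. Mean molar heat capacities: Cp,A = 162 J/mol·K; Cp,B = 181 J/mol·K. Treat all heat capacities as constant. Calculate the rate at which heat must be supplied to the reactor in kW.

Q_in = 11.4 kW

Extent of reaction ξ = 0.540 × 30.7 = 16.578 mol/min
Reaction term: ξ·ΔH°_rxn = 16.578 × 8.68 = 143.9 kJ/min
Sensible, feed 53.9→25 °C: -143.73 kJ/min
Outlet flows (mol/min): A 14.122, B 16.578
Sensible, products 25→154 °C: 682.2 kJ/min
Q = ΔH = 682.37 kJ/min = 11.373 kW
Heat supplied = 11.373 kW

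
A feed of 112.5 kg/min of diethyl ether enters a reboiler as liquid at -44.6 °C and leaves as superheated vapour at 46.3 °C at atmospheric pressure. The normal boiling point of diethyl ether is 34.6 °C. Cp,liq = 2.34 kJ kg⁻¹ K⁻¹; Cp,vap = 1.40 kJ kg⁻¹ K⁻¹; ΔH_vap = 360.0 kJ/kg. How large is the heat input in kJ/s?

Q = 1050 kJ/s

liquid -44.6→34.6 °C: 185.33 kJ/kg
vaporisation at 34.6 °C: 360 kJ/kg
vapour 34.6→46.3 °C: 16.38 kJ/kg
Δh = 185.33 + 360 + 16.38 = 561.71 kJ/kg
Q = ṁ·Δh = 112.5 kg/min × 561.71 kJ/kg = 63192 kJ/min
|Q| = 1053.2 kW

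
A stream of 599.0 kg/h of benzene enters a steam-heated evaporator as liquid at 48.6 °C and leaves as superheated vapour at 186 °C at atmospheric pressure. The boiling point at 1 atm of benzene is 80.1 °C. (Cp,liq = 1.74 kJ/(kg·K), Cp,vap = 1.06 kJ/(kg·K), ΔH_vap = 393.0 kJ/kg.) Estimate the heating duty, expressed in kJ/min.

liquid 48.6→80.1 °C: 54.81 kJ/kg
vaporisation at 80.1 °C: 393 kJ/kg
vapour 80.1→186 °C: 112.25 kJ/kg
Δh = 54.81 + 393 + 112.25 = 560.06 kJ/kg
Q = ṁ·Δh = 599.0 kg/h × 560.06 kJ/kg = 335480 kJ/h
|Q| = 93.188 kW = 5591.3 kJ/min

Q = 5590 kJ/min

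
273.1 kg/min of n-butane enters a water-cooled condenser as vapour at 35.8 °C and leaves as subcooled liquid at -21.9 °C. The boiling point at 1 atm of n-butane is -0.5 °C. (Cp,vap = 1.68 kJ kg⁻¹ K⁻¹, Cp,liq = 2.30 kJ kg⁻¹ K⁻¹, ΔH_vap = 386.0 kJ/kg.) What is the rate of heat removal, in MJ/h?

Q_c = 8130 MJ/h

vapour 35.8→-0.5 °C: -60.984 kJ/kg
condensation at -0.5 °C: -386 kJ/kg
liquid -0.5→-21.9 °C: -49.22 kJ/kg
Δh = -60.984 + -386 + -49.22 = -496.2 kJ/kg
Q = ṁ·Δh = 273.1 kg/min × -496.2 kJ/kg = -135510 kJ/min
|Q| = 2258.6 kW = 8130.8 MJ/h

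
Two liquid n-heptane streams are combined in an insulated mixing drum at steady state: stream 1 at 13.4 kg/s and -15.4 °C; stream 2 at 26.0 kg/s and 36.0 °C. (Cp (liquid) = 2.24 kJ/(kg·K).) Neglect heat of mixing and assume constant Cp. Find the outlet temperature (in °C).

T_out = 18.5 °C

No heat crosses the boundary, so H_out = H_in.
Σ ṁᵢCp,ᵢTᵢ = 13.4×2.24×-15.4 + 26.0×2.24×36.0 = 1634.4
Σ ṁᵢCp,ᵢ = 13.4×2.24 + 26.0×2.24 = 88.256
T_out = 1634.4 / 88.256 = 18.519 °C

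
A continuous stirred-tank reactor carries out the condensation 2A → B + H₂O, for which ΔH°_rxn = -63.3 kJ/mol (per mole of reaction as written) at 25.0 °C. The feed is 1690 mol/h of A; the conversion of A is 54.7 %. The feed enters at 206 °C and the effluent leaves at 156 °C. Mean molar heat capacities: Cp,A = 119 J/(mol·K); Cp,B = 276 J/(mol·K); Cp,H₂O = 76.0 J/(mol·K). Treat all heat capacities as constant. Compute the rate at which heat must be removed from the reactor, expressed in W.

Extent of reaction ξ = 0.547 × 1690 / 2 = 462.22 mol/h
Reaction term: ξ·ΔH°_rxn = 462.22 × -63.3 = -29258 kJ/h
Sensible, feed 206→25 °C: -36401 kJ/h
Outlet flows (mol/h): A 765.57, B 462.22, H₂O 462.22
Sensible, products 25→156 °C: 33248 kJ/h
Q = ΔH = -32411 kJ/h = -9.0031 kW
Heat removed = 9003.1 W

Q_out = 9000 W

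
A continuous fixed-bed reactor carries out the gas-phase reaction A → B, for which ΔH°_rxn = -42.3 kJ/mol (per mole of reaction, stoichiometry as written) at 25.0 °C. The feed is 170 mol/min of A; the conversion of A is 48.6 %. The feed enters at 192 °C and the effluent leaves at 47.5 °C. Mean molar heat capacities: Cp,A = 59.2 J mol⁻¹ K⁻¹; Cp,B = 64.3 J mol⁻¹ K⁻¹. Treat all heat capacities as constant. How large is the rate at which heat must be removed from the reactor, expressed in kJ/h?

Extent of reaction ξ = 0.486 × 170 = 82.62 mol/min
Reaction term: ξ·ΔH°_rxn = 82.62 × -42.3 = -3494.8 kJ/min
Sensible, feed 192→25 °C: -1680.7 kJ/min
Outlet flows (mol/min): A 87.38, B 82.62
Sensible, products 25→47.5 °C: 235.92 kJ/min
Q = ΔH = -4939.6 kJ/min = -82.327 kW
Heat removed = 296380 kJ/h

Q_out = 296000 kJ/h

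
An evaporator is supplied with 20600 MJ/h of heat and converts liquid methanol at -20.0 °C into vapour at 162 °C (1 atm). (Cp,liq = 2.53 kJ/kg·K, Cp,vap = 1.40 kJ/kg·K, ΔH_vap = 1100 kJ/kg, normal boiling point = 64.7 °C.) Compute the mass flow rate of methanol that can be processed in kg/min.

ṁ = 237 kg/min

Δh = 2.53×(64.7−-20.0) + 1100 + 1.40×(162−64.7) = 1450.5 kJ/kg
Q = 20600 MJ/h = 5722.2 kJ/s = 343330 kJ/min
ṁ = Q/Δh = 343330 / 1450.5 = 236.7 kg/min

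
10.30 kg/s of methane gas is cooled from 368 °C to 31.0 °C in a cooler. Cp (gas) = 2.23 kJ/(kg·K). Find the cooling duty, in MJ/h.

Q = ṁ·Cp·ΔT = 10.30 × 2.23 × (31.0 − 368) = -7740.6 kJ/s
Cooling duty = 27866 MJ/h

Q_c = 27900 MJ/h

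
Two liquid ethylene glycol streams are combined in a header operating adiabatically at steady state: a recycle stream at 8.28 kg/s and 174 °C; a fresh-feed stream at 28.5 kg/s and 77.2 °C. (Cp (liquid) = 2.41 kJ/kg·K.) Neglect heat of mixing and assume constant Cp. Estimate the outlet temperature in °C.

Energy balance with Q = 0: Σ ṁᵢCp,ᵢ(T_out − Tᵢ) = 0
Σ ṁᵢCp,ᵢTᵢ = 8.28×2.41×174 + 28.5×2.41×77.2 = 8774.6
Σ ṁᵢCp,ᵢ = 8.28×2.41 + 28.5×2.41 = 88.64
T_out = 8774.6 / 88.64 = 98.992 °C

T_out = 99.0 °C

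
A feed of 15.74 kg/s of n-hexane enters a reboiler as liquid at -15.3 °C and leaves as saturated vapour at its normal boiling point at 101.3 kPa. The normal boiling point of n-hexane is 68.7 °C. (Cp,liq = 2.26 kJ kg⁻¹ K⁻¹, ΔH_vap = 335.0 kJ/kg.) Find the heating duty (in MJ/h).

liquid -15.3→68.7 °C: 189.84 kJ/kg
vaporisation at 68.7 °C: 335 kJ/kg
Δh = 189.84 + 335 = 524.84 kJ/kg
Q = ṁ·Δh = 15.74 kg/s × 524.84 kJ/kg = 8261 kJ/s
|Q| = 8261 kW = 29740 MJ/h

Q = 29700 MJ/h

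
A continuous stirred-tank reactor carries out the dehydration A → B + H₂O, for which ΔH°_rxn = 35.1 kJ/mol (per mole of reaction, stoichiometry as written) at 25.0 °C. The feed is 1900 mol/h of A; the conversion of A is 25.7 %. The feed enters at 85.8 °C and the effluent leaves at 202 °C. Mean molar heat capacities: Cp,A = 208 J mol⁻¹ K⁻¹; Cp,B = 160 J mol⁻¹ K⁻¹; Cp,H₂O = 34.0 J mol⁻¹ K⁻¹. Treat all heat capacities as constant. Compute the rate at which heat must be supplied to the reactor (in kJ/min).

Q_in = 1030 kJ/min

Extent of reaction ξ = 0.257 × 1900 = 488.3 mol/h
Reaction term: ξ·ΔH°_rxn = 488.3 × 35.1 = 17139 kJ/h
Sensible, feed 85.8→25 °C: -24028 kJ/h
Outlet flows (mol/h): A 1411.7, B 488.3, H₂O 488.3
Sensible, products 25→202 °C: 68740 kJ/h
Q = ΔH = 61852 kJ/h = 17.181 kW
Heat supplied = 1030.9 kJ/min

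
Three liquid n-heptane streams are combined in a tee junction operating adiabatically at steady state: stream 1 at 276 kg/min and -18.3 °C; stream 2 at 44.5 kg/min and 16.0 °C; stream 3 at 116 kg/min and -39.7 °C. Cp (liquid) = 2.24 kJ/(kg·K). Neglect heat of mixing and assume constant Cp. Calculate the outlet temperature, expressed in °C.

T_out = -20.5 °C

Energy balance with Q = 0: Σ ṁᵢCp,ᵢ(T_out − Tᵢ) = 0
T_out = Σ ṁᵢCp,ᵢTᵢ / Σ ṁᵢCp,ᵢ
      = -20035 / 977.76 = -20.49 °C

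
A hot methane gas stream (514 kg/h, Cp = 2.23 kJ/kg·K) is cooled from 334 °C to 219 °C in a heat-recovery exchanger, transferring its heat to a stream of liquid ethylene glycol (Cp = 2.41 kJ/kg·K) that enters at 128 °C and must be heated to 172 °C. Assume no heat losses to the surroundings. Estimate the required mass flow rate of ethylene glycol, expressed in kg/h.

ṁ_c = 1240 kg/h

Heat released by hot stream: Q = 514 × 2.23 × (334 − 219) = 131820 kJ/h
Energy balance on cold side (adiabatic exchanger): Q = ṁ_c·Cp_c·(T_c,out − T_c,in)
ṁ_c = 131820 / [2.41 × (172 − 128)] = 1243.1 kg/h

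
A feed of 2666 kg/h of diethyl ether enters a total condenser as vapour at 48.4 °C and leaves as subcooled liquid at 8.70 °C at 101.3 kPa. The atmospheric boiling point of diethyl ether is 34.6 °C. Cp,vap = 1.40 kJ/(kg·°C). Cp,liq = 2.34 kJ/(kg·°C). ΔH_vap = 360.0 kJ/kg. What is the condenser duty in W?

vapour 48.4→34.6 °C: -19.32 kJ/kg
condensation at 34.6 °C: -360 kJ/kg
liquid 34.6→8.70 °C: -60.606 kJ/kg
Δh = -19.32 + -360 + -60.606 = -439.93 kJ/kg
Q = ṁ·Δh = 2666 kg/h × -439.93 kJ/kg = -1.1728e+06 kJ/h
|Q| = 325.79 kW = 325790 W

Q_c = 326000 W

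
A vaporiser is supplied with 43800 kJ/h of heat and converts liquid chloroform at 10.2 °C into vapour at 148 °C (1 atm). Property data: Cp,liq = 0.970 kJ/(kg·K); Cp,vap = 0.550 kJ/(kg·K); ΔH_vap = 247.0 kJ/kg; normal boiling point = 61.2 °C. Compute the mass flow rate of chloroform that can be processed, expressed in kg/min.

ṁ = 2.12 kg/min

Δh = 0.970×(61.2−10.2) + 247.0 + 0.550×(148−61.2) = 344.21 kJ/kg
Q = 43800 kJ/h = 12.167 kJ/s = 730 kJ/min
ṁ = Q/Δh = 730 / 344.21 = 2.1208 kg/min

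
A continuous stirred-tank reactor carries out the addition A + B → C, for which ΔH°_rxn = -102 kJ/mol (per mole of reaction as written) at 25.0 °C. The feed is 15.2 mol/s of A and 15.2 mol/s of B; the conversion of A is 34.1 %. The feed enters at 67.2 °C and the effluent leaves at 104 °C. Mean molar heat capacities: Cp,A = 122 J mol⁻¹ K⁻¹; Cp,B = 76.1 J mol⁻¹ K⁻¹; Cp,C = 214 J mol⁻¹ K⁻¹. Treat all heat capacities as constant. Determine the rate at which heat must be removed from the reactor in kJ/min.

Extent of reaction ξ = 0.341 × 15.2 = 5.1832 mol/s
Reaction term: ξ·ΔH°_rxn = 5.1832 × -102 = -528.69 kJ/s
Sensible, feed 67.2→25 °C: -127.07 kJ/s
Outlet flows (mol/s): A 10.017, B 10.017, C 5.1832
Sensible, products 25→104 °C: 244.39 kJ/s
Q = ΔH = -411.37 kJ/s = -411.37 kW
Heat removed = 24682 kJ/min

Q_out = 24700 kJ/min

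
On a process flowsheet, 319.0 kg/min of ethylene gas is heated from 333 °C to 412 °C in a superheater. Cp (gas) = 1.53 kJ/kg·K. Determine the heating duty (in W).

Q = 643000 W

Q = ṁ·Cp·ΔT = 319.0 × 1.53 × (412 − 333) = 38558 kJ/min
Converting: 38558 / 60 s = 642.63 kW
Heating duty = 642630 W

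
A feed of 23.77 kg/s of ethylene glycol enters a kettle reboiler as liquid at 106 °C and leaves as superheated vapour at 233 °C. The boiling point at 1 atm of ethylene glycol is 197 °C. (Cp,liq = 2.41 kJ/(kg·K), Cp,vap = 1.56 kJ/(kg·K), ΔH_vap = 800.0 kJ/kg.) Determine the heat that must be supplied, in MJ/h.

liquid 106→197 °C: 219.31 kJ/kg
vaporisation at 197 °C: 800 kJ/kg
vapour 197→233 °C: 56.16 kJ/kg
Δh = 219.31 + 800 + 56.16 = 1075.5 kJ/kg
Q = ṁ·Δh = 23.77 kg/s × 1075.5 kJ/kg = 25564 kJ/s
|Q| = 25564 kW = 92030 MJ/h

Q = 92000 MJ/h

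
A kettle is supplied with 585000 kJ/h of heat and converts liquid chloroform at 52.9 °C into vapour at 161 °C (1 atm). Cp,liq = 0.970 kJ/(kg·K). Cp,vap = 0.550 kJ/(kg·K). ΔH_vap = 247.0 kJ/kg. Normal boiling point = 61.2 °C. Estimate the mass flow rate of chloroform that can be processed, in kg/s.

ṁ = 0.524 kg/s

Δh = 0.970×(61.2−52.9) + 247.0 + 0.550×(161−61.2) = 309.94 kJ/kg
Q = 585000 kJ/h = 162.5 kJ/s = 162.5 kJ/s
ṁ = Q/Δh = 162.5 / 309.94 = 0.52429 kg/s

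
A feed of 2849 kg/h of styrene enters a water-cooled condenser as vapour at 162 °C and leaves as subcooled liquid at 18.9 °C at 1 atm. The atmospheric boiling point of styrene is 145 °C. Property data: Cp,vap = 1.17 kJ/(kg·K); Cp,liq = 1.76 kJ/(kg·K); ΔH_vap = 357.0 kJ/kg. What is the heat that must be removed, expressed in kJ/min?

vapour 162→145 °C: -19.89 kJ/kg
condensation at 145 °C: -357 kJ/kg
liquid 145→18.9 °C: -221.94 kJ/kg
Δh = -19.89 + -357 + -221.94 = -598.83 kJ/kg
Q = ṁ·Δh = 2849 kg/h × -598.83 kJ/kg = -1.7061e+06 kJ/h
|Q| = 473.9 kW = 28434 kJ/min

Q_c = 28400 kJ/min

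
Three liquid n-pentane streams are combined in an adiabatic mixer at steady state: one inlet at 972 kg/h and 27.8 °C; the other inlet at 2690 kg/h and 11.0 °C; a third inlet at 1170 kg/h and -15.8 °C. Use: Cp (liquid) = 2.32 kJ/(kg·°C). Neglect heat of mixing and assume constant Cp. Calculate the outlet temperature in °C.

No heat crosses the boundary, so H_out = H_in.
Σ ṁᵢCp,ᵢTᵢ = 972×2.32×27.8 + 2690×2.32×11.0 + 1170×2.32×-15.8 = 88451
Σ ṁᵢCp,ᵢ = 972×2.32 + 2690×2.32 + 1170×2.32 = 11210
T_out = 88451 / 11210 = 7.8902 °C

T_out = 7.89 °C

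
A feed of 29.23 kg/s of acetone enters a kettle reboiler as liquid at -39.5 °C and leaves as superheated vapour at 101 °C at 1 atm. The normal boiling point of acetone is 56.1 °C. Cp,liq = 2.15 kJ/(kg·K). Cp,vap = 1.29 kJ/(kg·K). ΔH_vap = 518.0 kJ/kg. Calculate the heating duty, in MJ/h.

liquid -39.5→56.1 °C: 205.54 kJ/kg
vaporisation at 56.1 °C: 518 kJ/kg
vapour 56.1→101 °C: 57.921 kJ/kg
Δh = 205.54 + 518 + 57.921 = 781.46 kJ/kg
Q = ṁ·Δh = 29.23 kg/s × 781.46 kJ/kg = 22842 kJ/s
|Q| = 22842 kW = 82232 MJ/h

Q = 82200 MJ/h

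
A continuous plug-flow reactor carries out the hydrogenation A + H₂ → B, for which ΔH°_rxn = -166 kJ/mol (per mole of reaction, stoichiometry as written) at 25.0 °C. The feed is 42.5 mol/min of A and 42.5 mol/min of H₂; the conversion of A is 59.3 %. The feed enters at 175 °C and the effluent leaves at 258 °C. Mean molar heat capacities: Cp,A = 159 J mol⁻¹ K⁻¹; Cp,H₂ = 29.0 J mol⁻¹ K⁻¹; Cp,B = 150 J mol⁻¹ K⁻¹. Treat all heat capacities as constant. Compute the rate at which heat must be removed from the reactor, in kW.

Extent of reaction ξ = 0.593 × 42.5 = 25.203 mol/min
Reaction term: ξ·ΔH°_rxn = 25.203 × -166 = -4183.6 kJ/min
Sensible, feed 175→25 °C: -1198.5 kJ/min
Outlet flows (mol/min): A 17.297, H₂ 17.297, B 25.203
Sensible, products 25→258 °C: 1638.5 kJ/min
Q = ΔH = -3743.6 kJ/min = -62.393 kW
Heat removed = 62.393 kW

Q_out = 62.4 kW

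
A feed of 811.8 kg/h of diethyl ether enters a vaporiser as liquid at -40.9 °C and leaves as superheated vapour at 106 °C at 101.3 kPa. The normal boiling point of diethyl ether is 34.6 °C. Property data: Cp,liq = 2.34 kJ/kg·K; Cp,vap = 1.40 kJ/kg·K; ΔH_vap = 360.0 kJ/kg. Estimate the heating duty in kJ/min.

Q = 8610 kJ/min

liquid -40.9→34.6 °C: 176.67 kJ/kg
vaporisation at 34.6 °C: 360 kJ/kg
vapour 34.6→106 °C: 99.96 kJ/kg
Δh = 176.67 + 360 + 99.96 = 636.63 kJ/kg
Q = ṁ·Δh = 811.8 kg/h × 636.63 kJ/kg = 516820 kJ/h
|Q| = 143.56 kW = 8613.6 kJ/min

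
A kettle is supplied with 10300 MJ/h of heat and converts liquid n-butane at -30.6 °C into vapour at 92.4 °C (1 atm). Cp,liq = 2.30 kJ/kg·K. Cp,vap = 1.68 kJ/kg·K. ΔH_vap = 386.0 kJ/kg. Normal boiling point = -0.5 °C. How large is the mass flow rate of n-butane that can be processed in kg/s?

Δh = 2.30×(-0.5−-30.6) + 386.0 + 1.68×(92.4−-0.5) = 611.3 kJ/kg
Q = 10300 MJ/h = 2861.1 kJ/s = 2861.1 kJ/s
ṁ = Q/Δh = 2861.1 / 611.3 = 4.6804 kg/s

ṁ = 4.68 kg/s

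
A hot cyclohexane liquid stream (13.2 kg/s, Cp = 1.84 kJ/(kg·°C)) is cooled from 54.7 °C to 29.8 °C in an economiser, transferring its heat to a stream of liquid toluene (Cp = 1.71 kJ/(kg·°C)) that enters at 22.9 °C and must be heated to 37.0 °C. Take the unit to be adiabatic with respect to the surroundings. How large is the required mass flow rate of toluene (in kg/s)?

ṁ_c = 25.1 kg/s

Heat released by hot stream: Q = 13.2 × 1.84 × (54.7 − 29.8) = 604.77 kJ/s
Energy balance on cold side (adiabatic exchanger): Q = ṁ_c·Cp_c·(T_c,out − T_c,in)
ṁ_c = 604.77 / [1.71 × (37.0 − 22.9)] = 25.083 kg/s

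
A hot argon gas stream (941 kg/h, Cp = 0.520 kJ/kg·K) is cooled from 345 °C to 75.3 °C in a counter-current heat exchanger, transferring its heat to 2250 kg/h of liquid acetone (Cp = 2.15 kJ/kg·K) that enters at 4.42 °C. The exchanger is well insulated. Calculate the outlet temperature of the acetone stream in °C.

T_c,out = 31.7 °C

Heat released by hot stream: Q = 941 × 0.520 × (345 − 75.3) = 131970 kJ/h
Energy balance on cold side (adiabatic exchanger): Q = ṁ_c·Cp_c·(T_c,out − T_c,in)
T_c,out = 4.42 + 131970/(2250 × 2.15) = 31.701 °C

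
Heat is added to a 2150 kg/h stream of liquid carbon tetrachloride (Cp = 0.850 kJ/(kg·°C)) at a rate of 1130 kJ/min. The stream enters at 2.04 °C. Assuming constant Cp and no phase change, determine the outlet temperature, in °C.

T_out = 39.1 °C

Q = 1130 kJ/min = 67800 kJ/h
ΔT = Q/(ṁ·Cp) = 67800/(2150×0.850) = 37.1 K
T_out = 2.04 + 37.1 = 39.14 °C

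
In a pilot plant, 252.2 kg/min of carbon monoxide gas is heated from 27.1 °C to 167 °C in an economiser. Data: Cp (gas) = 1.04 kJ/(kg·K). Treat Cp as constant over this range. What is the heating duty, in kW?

Q = 612 kW

Q = ṁ·Cp·ΔT = 252.2 × 1.04 × (167 − 27.1) = 36694 kJ/min
Converting: 36694 / 60 s = 611.57 kW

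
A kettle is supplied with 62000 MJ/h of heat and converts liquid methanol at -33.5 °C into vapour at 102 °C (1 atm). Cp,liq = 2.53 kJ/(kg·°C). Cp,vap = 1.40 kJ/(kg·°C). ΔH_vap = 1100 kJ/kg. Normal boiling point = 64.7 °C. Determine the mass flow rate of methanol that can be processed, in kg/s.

ṁ = 12.3 kg/s

Δh = 2.53×(64.7−-33.5) + 1100 + 1.40×(102−64.7) = 1400.7 kJ/kg
Q = 62000 MJ/h = 17222 kJ/s = 17222 kJ/s
ṁ = Q/Δh = 17222 / 1400.7 = 12.296 kg/s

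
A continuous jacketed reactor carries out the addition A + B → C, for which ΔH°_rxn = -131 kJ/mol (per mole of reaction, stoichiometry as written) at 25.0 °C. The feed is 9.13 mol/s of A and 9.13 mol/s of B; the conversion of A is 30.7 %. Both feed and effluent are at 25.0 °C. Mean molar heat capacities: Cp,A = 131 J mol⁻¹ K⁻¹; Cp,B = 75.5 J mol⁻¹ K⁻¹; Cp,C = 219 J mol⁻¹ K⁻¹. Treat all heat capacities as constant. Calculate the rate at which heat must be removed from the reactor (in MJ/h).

Q_out = 1320 MJ/h

Extent of reaction ξ = 0.307 × 9.13 = 2.8029 mol/s
Reaction term: ξ·ΔH°_rxn = 2.8029 × -131 = -367.18 kJ/s
Q = ΔH = -367.18 kJ/s = -367.18 kW
Heat removed = 1321.9 MJ/h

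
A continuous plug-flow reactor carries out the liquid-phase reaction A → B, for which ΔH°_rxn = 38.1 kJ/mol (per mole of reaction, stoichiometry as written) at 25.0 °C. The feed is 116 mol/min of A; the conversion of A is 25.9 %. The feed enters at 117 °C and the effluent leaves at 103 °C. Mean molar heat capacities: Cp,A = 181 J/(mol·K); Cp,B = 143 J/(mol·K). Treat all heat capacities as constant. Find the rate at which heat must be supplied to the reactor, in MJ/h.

Q_in = 45.7 MJ/h

Extent of reaction ξ = 0.259 × 116 = 30.044 mol/min
Reaction term: ξ·ΔH°_rxn = 30.044 × 38.1 = 1144.7 kJ/min
Sensible, feed 117→25 °C: -1931.6 kJ/min
Outlet flows (mol/min): A 85.956, B 30.044
Sensible, products 25→103 °C: 1548.6 kJ/min
Q = ΔH = 761.68 kJ/min = 12.695 kW
Heat supplied = 45.701 MJ/h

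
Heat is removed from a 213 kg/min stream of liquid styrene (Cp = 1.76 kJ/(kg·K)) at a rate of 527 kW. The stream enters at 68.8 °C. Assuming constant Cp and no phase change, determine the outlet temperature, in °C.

T_out = -15.5 °C

Q = 527 kW = 31620 kJ/min
ΔT = Q/(ṁ·Cp) = 31620/(213×1.76) = 84.347 K
T_out = 68.8 − 84.347 = -15.547 °C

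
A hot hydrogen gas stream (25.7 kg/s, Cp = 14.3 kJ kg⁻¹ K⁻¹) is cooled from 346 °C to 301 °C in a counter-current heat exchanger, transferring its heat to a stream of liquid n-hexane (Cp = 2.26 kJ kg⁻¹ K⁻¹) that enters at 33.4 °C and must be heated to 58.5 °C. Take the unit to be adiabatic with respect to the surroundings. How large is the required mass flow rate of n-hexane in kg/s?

Heat released by hot stream: Q = 25.7 × 14.3 × (346 − 301) = 16538 kJ/s
Energy balance on cold side (adiabatic exchanger): Q = ṁ_c·Cp_c·(T_c,out − T_c,in)
ṁ_c = 16538 / [2.26 × (58.5 − 33.4)] = 291.54 kg/s

ṁ_c = 292 kg/s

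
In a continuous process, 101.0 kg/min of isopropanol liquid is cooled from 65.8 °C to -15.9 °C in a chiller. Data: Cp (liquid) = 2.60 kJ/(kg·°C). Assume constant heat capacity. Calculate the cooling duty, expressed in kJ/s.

Q_c = 358 kJ/s

Q = ṁ·Cp·ΔT = 101.0 × 2.60 × (-15.9 − 65.8) = -21454 kJ/min
Converting: 21454 / 60 s = 357.57 kW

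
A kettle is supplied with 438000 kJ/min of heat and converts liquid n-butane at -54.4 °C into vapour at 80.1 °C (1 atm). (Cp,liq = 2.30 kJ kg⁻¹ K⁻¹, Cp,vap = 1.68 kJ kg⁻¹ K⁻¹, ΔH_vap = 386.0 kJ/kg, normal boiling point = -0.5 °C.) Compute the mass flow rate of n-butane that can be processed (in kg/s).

Δh = 2.30×(-0.5−-54.4) + 386.0 + 1.68×(80.1−-0.5) = 645.38 kJ/kg
Q = 438000 kJ/min = 7300 kJ/s = 7300 kJ/s
ṁ = Q/Δh = 7300 / 645.38 = 11.311 kg/s

ṁ = 11.3 kg/s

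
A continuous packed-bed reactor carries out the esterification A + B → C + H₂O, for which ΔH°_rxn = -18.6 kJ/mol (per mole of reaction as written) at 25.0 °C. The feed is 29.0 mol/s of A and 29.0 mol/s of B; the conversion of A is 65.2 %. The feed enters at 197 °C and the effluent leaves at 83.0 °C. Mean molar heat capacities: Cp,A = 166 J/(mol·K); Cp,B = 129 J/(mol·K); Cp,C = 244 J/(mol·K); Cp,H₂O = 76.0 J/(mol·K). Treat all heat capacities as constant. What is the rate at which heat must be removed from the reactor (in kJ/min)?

Q_out = 78000 kJ/min

Extent of reaction ξ = 0.652 × 29.0 = 18.908 mol/s
Reaction term: ξ·ΔH°_rxn = 18.908 × -18.6 = -351.69 kJ/s
Sensible, feed 197→25 °C: -1471.5 kJ/s
Outlet flows (mol/s): A 10.092, B 10.092, C 18.908, H₂O 18.908
Sensible, products 25→83.0 °C: 523.61 kJ/s
Q = ΔH = -1299.5 kJ/s = -1299.5 kW
Heat removed = 77973 kJ/min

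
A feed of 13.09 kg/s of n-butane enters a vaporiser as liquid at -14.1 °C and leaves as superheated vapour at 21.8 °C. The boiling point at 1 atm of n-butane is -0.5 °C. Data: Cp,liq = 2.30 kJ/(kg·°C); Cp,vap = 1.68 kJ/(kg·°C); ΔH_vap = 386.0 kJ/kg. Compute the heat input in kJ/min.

liquid -14.1→-0.5 °C: 31.28 kJ/kg
vaporisation at -0.5 °C: 386 kJ/kg
vapour -0.5→21.8 °C: 37.464 kJ/kg
Δh = 31.28 + 386 + 37.464 = 454.74 kJ/kg
Q = ṁ·Δh = 13.09 kg/s × 454.74 kJ/kg = 5952.6 kJ/s
|Q| = 5952.6 kW = 357160 kJ/min

Q = 357000 kJ/min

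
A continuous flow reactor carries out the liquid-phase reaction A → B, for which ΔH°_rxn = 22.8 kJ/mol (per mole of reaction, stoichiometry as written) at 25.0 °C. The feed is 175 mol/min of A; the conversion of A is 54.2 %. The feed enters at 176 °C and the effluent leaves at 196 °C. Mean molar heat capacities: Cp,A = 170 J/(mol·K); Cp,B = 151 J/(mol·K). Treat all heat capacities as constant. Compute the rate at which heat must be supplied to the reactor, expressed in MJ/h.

Q_in = 147 MJ/h

Extent of reaction ξ = 0.542 × 175 = 94.85 mol/min
Reaction term: ξ·ΔH°_rxn = 94.85 × 22.8 = 2162.6 kJ/min
Sensible, feed 176→25 °C: -4492.2 kJ/min
Outlet flows (mol/min): A 80.15, B 94.85
Sensible, products 25→196 °C: 4779.1 kJ/min
Q = ΔH = 2449.4 kJ/min = 40.824 kW
Heat supplied = 146.96 MJ/h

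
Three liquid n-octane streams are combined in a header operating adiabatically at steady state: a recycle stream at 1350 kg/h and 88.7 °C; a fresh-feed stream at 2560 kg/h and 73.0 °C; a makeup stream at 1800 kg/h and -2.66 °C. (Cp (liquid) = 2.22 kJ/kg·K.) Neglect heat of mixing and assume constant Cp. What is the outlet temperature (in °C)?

T_out = 52.9 °C

Adiabatic, steady state ⇒ Σ ṁᵢCp,ᵢ(T_out − Tᵢ) = 0
T_out = Σ ṁᵢCp,ᵢTᵢ / Σ ṁᵢCp,ᵢ
      = 670080 / 12676 = 52.861 °C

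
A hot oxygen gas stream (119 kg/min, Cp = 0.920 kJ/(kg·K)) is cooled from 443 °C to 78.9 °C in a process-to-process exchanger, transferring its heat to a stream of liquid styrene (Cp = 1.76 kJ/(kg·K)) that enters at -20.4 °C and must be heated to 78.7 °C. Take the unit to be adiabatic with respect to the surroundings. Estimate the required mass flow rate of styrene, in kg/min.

ṁ_c = 229 kg/min

Heat released by hot stream: Q = 119 × 0.920 × (443 − 78.9) = 39862 kJ/min
Energy balance on cold side (adiabatic exchanger): Q = ṁ_c·Cp_c·(T_c,out − T_c,in)
ṁ_c = 39862 / [1.76 × (78.7 − -20.4)] = 228.54 kg/min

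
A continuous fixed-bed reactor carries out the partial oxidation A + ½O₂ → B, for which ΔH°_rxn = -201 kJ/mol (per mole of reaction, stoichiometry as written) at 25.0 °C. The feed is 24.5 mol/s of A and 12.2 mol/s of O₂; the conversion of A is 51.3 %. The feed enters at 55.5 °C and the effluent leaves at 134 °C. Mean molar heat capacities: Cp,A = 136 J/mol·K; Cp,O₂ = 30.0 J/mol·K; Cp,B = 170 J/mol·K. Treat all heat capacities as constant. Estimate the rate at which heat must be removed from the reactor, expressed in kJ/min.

Extent of reaction ξ = 0.513 × 24.5 = 12.569 mol/s
Reaction term: ξ·ΔH°_rxn = 12.569 × -201 = -2526.3 kJ/s
Sensible, feed 55.5→25 °C: -112.79 kJ/s
Outlet flows (mol/s): A 11.931, O₂ 5.9157, B 12.569
Sensible, products 25→134 °C: 429.11 kJ/s
Q = ΔH = -2209.9 kJ/s = -2209.9 kW
Heat removed = 132600 kJ/min

Q_out = 133000 kJ/min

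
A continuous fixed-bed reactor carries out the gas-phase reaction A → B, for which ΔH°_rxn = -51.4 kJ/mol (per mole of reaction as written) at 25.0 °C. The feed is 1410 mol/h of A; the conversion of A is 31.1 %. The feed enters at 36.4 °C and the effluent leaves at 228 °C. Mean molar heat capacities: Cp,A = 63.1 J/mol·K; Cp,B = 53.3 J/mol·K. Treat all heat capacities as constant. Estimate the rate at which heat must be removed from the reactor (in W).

Q_out = 1770 W

Extent of reaction ξ = 0.311 × 1410 = 438.51 mol/h
Reaction term: ξ·ΔH°_rxn = 438.51 × -51.4 = -22539 kJ/h
Sensible, feed 36.4→25 °C: -1014.3 kJ/h
Outlet flows (mol/h): A 971.49, B 438.51
Sensible, products 25→228 °C: 17189 kJ/h
Q = ΔH = -6364.9 kJ/h = -1.768 kW
Heat removed = 1768 W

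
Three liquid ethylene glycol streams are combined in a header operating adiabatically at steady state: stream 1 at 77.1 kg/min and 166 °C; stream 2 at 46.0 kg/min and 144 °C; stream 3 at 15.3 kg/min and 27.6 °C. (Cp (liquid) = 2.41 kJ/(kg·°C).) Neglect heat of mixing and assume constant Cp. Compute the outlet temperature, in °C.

T_out = 143 °C

Adiabatic, steady state ⇒ Σ ṁᵢCp,ᵢ(T_out − Tᵢ) = 0
T_out = Σ ṁᵢCp,ᵢTᵢ / Σ ṁᵢCp,ᵢ
      = 47826 / 333.54 = 143.39 °C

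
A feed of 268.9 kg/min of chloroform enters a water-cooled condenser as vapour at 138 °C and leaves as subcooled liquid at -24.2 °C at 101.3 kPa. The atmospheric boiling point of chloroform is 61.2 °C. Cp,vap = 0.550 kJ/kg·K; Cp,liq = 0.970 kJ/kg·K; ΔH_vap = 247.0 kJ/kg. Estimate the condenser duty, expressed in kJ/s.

Q_c = 1670 kJ/s

vapour 138→61.2 °C: -42.24 kJ/kg
condensation at 61.2 °C: -247 kJ/kg
liquid 61.2→-24.2 °C: -82.838 kJ/kg
Δh = -42.24 + -247 + -82.838 = -372.08 kJ/kg
Q = ṁ·Δh = 268.9 kg/min × -372.08 kJ/kg = -100050 kJ/min
|Q| = 1667.5 kW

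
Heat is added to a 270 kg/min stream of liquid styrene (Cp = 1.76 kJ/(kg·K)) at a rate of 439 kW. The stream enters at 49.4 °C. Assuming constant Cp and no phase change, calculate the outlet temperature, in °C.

Q = 439 kW = 26340 kJ/min
ΔT = Q/(ṁ·Cp) = 26340/(270×1.76) = 55.429 K
T_out = 49.4 + 55.429 = 104.83 °C

T_out = 105 °C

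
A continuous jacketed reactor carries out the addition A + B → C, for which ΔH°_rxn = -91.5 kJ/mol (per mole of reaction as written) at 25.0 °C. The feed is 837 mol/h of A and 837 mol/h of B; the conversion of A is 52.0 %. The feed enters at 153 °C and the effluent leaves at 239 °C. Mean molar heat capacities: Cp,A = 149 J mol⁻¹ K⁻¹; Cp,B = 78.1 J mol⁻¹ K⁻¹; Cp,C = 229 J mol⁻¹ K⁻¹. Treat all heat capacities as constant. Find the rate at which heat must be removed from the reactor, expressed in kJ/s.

Extent of reaction ξ = 0.520 × 837 = 435.24 mol/h
Reaction term: ξ·ΔH°_rxn = 435.24 × -91.5 = -39824 kJ/h
Sensible, feed 153→25 °C: -24331 kJ/h
Outlet flows (mol/h): A 401.76, B 401.76, C 435.24
Sensible, products 25→239 °C: 40855 kJ/h
Q = ΔH = -23300 kJ/h = -6.4723 kW
Heat removed = 6.4723 kJ/s

Q_out = 6.47 kJ/s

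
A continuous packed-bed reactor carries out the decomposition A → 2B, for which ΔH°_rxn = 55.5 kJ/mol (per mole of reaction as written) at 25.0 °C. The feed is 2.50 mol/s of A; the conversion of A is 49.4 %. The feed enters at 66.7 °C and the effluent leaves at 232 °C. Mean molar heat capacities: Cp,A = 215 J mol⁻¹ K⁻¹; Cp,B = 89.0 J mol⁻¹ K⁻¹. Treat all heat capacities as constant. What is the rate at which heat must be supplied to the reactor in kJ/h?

Q_in = 533000 kJ/h

Extent of reaction ξ = 0.494 × 2.50 = 1.235 mol/s
Reaction term: ξ·ΔH°_rxn = 1.235 × 55.5 = 68.542 kJ/s
Sensible, feed 66.7→25 °C: -22.414 kJ/s
Outlet flows (mol/s): A 1.265, B 2.47
Sensible, products 25→232 °C: 101.8 kJ/s
Q = ΔH = 147.93 kJ/s = 147.93 kW
Heat supplied = 532560 kJ/h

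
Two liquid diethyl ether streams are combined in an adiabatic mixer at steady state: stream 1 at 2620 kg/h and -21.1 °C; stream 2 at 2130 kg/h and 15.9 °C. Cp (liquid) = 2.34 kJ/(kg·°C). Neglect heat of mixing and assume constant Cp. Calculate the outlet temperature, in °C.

No heat crosses the boundary, so H_out = H_in.
Σ ṁᵢCp,ᵢTᵢ = 2620×2.34×-21.1 + 2130×2.34×15.9 = -50111
Σ ṁᵢCp,ᵢ = 2620×2.34 + 2130×2.34 = 11115
T_out = -50111 / 11115 = -4.5084 °C

T_out = -4.51 °C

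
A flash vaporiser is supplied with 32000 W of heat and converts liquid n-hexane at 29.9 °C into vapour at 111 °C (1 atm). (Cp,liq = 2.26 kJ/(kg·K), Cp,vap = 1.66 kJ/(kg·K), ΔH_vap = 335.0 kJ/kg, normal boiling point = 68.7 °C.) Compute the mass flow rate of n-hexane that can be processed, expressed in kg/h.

Δh = 2.26×(68.7−29.9) + 335.0 + 1.66×(111−68.7) = 492.91 kJ/kg
Q = 32000 W = 32 kJ/s = 115200 kJ/h
ṁ = Q/Δh = 115200 / 492.91 = 233.72 kg/h

ṁ = 234 kg/h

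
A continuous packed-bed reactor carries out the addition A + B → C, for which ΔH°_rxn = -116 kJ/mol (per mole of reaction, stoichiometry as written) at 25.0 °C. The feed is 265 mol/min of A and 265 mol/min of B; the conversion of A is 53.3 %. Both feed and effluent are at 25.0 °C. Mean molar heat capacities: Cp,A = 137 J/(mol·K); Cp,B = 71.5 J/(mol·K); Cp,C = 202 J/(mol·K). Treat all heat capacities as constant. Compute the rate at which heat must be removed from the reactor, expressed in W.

Extent of reaction ξ = 0.533 × 265 = 141.25 mol/min
Reaction term: ξ·ΔH°_rxn = 141.25 × -116 = -16384 kJ/min
Q = ΔH = -16384 kJ/min = -273.07 kW
Heat removed = 273070 W

Q_out = 273000 W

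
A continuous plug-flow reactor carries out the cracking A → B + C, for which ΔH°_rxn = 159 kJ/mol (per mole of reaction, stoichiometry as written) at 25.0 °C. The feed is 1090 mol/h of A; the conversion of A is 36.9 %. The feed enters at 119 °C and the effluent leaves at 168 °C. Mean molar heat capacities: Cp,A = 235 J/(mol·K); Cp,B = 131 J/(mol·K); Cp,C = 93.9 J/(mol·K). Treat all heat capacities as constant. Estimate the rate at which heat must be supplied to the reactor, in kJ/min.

Q_in = 1270 kJ/min

Extent of reaction ξ = 0.369 × 1090 = 402.21 mol/h
Reaction term: ξ·ΔH°_rxn = 402.21 × 159 = 63951 kJ/h
Sensible, feed 119→25 °C: -24078 kJ/h
Outlet flows (mol/h): A 687.79, B 402.21, C 402.21
Sensible, products 25→168 °C: 36049 kJ/h
Q = ΔH = 75922 kJ/h = 21.089 kW
Heat supplied = 1265.4 kJ/min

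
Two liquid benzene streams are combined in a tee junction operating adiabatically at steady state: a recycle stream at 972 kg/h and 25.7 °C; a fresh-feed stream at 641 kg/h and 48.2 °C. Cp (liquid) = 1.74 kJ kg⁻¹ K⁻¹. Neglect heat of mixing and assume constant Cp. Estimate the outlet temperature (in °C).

T_out = 34.6 °C

Adiabatic, steady state ⇒ Σ ṁᵢCp,ᵢ(T_out − Tᵢ) = 0
T_out = Σ ṁᵢCp,ᵢTᵢ / Σ ṁᵢCp,ᵢ
      = 97225 / 2806.6 = 34.641 °C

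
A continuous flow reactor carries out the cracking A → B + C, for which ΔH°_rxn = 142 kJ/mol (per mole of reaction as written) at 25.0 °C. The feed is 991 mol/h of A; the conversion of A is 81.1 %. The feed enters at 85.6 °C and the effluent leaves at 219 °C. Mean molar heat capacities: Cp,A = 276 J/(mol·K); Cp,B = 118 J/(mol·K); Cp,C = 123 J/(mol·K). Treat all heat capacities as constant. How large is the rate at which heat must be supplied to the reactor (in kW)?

Q_in = 40.3 kW

Extent of reaction ξ = 0.811 × 991 = 803.7 mol/h
Reaction term: ξ·ΔH°_rxn = 803.7 × 142 = 114130 kJ/h
Sensible, feed 85.6→25 °C: -16575 kJ/h
Outlet flows (mol/h): A 187.3, B 803.7, C 803.7
Sensible, products 25→219 °C: 47605 kJ/h
Q = ΔH = 145160 kJ/h = 40.321 kW
Heat supplied = 40.321 kW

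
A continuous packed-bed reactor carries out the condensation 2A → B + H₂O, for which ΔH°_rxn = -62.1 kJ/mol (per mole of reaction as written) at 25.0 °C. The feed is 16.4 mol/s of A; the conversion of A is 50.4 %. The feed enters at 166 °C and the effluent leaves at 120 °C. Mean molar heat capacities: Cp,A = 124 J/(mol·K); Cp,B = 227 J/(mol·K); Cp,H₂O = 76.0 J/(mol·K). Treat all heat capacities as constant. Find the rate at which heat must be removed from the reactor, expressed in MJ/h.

Q_out = 1180 MJ/h

Extent of reaction ξ = 0.504 × 16.4 / 2 = 4.1328 mol/s
Reaction term: ξ·ΔH°_rxn = 4.1328 × -62.1 = -256.65 kJ/s
Sensible, feed 166→25 °C: -286.74 kJ/s
Outlet flows (mol/s): A 8.1344, B 4.1328, H₂O 4.1328
Sensible, products 25→120 °C: 214.79 kJ/s
Q = ΔH = -328.6 kJ/s = -328.6 kW
Heat removed = 1183 MJ/h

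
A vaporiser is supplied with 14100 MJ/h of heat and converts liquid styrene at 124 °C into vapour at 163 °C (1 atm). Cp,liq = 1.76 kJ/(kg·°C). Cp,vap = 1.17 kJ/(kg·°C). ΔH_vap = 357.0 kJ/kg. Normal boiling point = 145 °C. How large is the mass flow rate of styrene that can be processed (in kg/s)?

ṁ = 9.44 kg/s

Δh = 1.76×(145−124) + 357.0 + 1.17×(163−145) = 415.02 kJ/kg
Q = 14100 MJ/h = 3916.7 kJ/s = 3916.7 kJ/s
ṁ = Q/Δh = 3916.7 / 415.02 = 9.4373 kg/s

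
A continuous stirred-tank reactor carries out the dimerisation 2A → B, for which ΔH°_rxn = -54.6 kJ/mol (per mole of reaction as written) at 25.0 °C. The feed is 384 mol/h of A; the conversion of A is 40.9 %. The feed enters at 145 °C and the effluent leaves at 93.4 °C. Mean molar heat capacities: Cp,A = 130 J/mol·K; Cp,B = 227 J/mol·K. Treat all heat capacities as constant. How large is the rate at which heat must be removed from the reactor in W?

Extent of reaction ξ = 0.409 × 384 / 2 = 78.528 mol/h
Reaction term: ξ·ΔH°_rxn = 78.528 × -54.6 = -4287.6 kJ/h
Sensible, feed 145→25 °C: -5990.4 kJ/h
Outlet flows (mol/h): A 226.94, B 78.528
Sensible, products 25→93.4 °C: 3237.3 kJ/h
Q = ΔH = -7040.8 kJ/h = -1.9558 kW
Heat removed = 1955.8 W

Q_out = 1960 W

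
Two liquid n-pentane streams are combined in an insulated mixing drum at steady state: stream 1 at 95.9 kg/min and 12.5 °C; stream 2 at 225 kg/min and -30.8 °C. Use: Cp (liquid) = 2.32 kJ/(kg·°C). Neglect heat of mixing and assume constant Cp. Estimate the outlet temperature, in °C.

T_out = -17.9 °C

Energy balance with Q = 0: Σ ṁᵢCp,ᵢ(T_out − Tᵢ) = 0
Σ ṁᵢCp,ᵢTᵢ = 95.9×2.32×12.5 + 225×2.32×-30.8 = -13296
Σ ṁᵢCp,ᵢ = 95.9×2.32 + 225×2.32 = 744.49
T_out = -13296 / 744.49 = -17.86 °C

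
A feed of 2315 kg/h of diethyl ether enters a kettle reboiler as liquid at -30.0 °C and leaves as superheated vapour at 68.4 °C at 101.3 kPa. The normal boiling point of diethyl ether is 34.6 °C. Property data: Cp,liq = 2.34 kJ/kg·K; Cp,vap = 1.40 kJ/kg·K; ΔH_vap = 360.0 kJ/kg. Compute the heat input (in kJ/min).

liquid -30.0→34.6 °C: 151.16 kJ/kg
vaporisation at 34.6 °C: 360 kJ/kg
vapour 34.6→68.4 °C: 47.32 kJ/kg
Δh = 151.16 + 360 + 47.32 = 558.48 kJ/kg
Q = ṁ·Δh = 2315 kg/h × 558.48 kJ/kg = 1.2929e+06 kJ/h
|Q| = 359.14 kW = 21548 kJ/min

Q = 21500 kJ/min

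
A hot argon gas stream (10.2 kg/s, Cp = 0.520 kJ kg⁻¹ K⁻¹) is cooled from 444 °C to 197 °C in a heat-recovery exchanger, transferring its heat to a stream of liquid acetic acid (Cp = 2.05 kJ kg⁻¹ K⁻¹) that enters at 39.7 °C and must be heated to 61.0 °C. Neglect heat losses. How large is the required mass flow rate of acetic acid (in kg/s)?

Heat released by hot stream: Q = 10.2 × 0.520 × (444 − 197) = 1310.1 kJ/s
Energy balance on cold side (adiabatic exchanger): Q = ṁ_c·Cp_c·(T_c,out − T_c,in)
ṁ_c = 1310.1 / [2.05 × (61.0 − 39.7)] = 30.003 kg/s

ṁ_c = 30.0 kg/s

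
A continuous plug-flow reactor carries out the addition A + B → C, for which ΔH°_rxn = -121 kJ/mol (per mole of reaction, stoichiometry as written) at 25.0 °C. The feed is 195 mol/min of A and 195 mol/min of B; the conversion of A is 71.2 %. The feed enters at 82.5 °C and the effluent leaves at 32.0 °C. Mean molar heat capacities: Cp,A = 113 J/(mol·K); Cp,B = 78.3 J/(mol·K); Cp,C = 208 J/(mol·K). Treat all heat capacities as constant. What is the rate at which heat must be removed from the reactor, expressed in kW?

Extent of reaction ξ = 0.712 × 195 = 138.84 mol/min
Reaction term: ξ·ΔH°_rxn = 138.84 × -121 = -16800 kJ/min
Sensible, feed 82.5→25 °C: -2145 kJ/min
Outlet flows (mol/min): A 56.16, B 56.16, C 138.84
Sensible, products 25→32.0 °C: 277.35 kJ/min
Q = ΔH = -18667 kJ/min = -311.12 kW
Heat removed = 311.12 kW

Q_out = 311 kW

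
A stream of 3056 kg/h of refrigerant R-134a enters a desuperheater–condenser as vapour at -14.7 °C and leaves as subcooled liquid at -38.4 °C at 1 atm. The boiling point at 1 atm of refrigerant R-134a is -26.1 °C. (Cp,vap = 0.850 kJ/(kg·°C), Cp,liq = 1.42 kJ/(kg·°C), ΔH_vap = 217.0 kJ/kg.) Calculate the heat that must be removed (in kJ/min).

vapour -14.7→-26.1 °C: -9.69 kJ/kg
condensation at -26.1 °C: -217 kJ/kg
liquid -26.1→-38.4 °C: -17.466 kJ/kg
Δh = -9.69 + -217 + -17.466 = -244.16 kJ/kg
Q = ṁ·Δh = 3056 kg/h × -244.16 kJ/kg = -746140 kJ/h
|Q| = 207.26 kW = 12436 kJ/min

Q_c = 12400 kJ/min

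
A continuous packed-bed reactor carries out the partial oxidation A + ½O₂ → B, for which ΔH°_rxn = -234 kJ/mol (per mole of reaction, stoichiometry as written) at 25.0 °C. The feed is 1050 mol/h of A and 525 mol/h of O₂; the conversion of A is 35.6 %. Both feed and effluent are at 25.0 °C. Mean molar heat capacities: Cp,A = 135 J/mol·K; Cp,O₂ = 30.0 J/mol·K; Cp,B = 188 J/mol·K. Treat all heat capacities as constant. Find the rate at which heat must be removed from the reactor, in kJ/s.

Q_out = 24.3 kJ/s

Extent of reaction ξ = 0.356 × 1050 = 373.8 mol/h
Reaction term: ξ·ΔH°_rxn = 373.8 × -234 = -87469 kJ/h
Q = ΔH = -87469 kJ/h = -24.297 kW
Heat removed = 24.297 kJ/s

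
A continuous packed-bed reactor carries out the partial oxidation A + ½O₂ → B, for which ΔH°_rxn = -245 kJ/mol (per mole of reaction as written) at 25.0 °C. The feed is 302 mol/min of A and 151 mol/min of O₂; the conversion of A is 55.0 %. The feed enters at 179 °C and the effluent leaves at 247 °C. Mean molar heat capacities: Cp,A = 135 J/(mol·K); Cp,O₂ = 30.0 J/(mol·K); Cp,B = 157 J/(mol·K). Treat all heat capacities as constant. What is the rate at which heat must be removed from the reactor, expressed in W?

Extent of reaction ξ = 0.550 × 302 = 166.1 mol/min
Reaction term: ξ·ΔH°_rxn = 166.1 × -245 = -40695 kJ/min
Sensible, feed 179→25 °C: -6976.2 kJ/min
Outlet flows (mol/min): A 135.9, O₂ 67.95, B 166.1
Sensible, products 25→247 °C: 10315 kJ/min
Q = ΔH = -37356 kJ/min = -622.6 kW
Heat removed = 622600 W

Q_out = 623000 W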